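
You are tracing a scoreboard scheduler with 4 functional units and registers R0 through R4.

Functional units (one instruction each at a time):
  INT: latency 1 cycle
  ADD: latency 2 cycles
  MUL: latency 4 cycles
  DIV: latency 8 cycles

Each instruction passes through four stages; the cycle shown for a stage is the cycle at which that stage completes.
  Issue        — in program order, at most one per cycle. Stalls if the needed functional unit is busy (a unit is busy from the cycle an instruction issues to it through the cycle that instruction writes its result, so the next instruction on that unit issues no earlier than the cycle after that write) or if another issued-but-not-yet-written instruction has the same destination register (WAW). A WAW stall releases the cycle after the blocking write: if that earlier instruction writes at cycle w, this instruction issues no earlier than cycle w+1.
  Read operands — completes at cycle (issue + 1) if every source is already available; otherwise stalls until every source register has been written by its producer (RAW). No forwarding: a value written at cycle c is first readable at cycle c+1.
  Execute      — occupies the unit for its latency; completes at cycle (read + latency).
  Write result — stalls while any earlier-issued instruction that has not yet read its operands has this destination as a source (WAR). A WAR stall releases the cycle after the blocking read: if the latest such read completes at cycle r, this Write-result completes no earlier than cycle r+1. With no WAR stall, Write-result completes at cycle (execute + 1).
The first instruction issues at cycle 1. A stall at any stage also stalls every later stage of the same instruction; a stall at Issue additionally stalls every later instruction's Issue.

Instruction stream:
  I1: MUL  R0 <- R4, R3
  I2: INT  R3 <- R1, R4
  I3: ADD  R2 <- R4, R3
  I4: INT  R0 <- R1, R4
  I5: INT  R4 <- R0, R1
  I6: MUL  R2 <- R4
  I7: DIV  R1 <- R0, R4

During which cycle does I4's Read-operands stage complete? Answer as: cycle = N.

1) issue 1, read 2, done 6, write 7
2) issue 2, read 3, done 4, write 5
3) issue 3, read 6, done 8, write 9  <RAW R3: wait I2 write@5>
4) issue 8, read 9, done 10, write 11  <WAW R0: wait I1 write@7>
5) issue 12, read 13, done 14, write 15  <struct: INT busy until I4 writes@11>
6) issue 13, read 16, done 20, write 21  <RAW R4: wait I5 write@15>
7) issue 14, read 16, done 24, write 25  <RAW R4: wait I5 write@15>

cycle = 9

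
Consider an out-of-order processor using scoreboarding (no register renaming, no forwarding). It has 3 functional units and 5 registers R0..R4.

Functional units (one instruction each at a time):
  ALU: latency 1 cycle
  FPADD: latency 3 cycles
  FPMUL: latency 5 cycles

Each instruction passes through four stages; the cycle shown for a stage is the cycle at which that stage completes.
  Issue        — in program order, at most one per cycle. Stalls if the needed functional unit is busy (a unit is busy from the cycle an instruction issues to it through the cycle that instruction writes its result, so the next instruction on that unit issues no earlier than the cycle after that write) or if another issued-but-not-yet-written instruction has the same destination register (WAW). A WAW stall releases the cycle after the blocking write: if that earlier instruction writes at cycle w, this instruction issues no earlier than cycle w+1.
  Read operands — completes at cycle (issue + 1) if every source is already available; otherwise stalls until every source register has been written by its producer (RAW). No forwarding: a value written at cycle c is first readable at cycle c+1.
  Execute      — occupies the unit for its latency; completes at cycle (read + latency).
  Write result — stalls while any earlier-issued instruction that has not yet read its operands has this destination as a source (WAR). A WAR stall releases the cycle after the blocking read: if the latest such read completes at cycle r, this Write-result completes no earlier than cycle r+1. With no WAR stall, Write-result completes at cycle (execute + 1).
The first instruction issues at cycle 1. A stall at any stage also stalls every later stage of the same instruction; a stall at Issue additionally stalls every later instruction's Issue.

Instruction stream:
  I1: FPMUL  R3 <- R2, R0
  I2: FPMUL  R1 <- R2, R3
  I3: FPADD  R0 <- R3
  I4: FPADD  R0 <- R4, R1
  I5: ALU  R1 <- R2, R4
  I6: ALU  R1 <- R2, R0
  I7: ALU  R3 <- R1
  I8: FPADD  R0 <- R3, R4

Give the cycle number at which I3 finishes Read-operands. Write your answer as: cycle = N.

t=1  issue I1 (FPMUL)
t=2  I1 read-ops
t=7  I1 finished on FPMUL
t=8  I1→R3
t=9  issue I2 (FPMUL)
t=10  I2 read-ops | issue I3 (FPADD)
t=11  I3 read-ops
t=14  I3 finished on FPADD
t=15  I2 finished on FPMUL | I3→R0
t=16  I2→R1 | issue I4 (FPADD)
t=17  I4 read-ops | issue I5 (ALU)
t=18  I5 read-ops
t=19  I5 finished on ALU
t=20  I4 finished on FPADD | I5→R1
t=21  I4→R0 | issue I6 (ALU)
t=22  I6 read-ops
t=23  I6 finished on ALU
t=24  I6→R1
t=25  issue I7 (ALU)
t=26  I7 read-ops | issue I8 (FPADD)
t=27  I7 finished on ALU
t=28  I7→R3
t=29  I8 read-ops
t=32  I8 finished on FPADD
t=33  I8→R0

cycle = 11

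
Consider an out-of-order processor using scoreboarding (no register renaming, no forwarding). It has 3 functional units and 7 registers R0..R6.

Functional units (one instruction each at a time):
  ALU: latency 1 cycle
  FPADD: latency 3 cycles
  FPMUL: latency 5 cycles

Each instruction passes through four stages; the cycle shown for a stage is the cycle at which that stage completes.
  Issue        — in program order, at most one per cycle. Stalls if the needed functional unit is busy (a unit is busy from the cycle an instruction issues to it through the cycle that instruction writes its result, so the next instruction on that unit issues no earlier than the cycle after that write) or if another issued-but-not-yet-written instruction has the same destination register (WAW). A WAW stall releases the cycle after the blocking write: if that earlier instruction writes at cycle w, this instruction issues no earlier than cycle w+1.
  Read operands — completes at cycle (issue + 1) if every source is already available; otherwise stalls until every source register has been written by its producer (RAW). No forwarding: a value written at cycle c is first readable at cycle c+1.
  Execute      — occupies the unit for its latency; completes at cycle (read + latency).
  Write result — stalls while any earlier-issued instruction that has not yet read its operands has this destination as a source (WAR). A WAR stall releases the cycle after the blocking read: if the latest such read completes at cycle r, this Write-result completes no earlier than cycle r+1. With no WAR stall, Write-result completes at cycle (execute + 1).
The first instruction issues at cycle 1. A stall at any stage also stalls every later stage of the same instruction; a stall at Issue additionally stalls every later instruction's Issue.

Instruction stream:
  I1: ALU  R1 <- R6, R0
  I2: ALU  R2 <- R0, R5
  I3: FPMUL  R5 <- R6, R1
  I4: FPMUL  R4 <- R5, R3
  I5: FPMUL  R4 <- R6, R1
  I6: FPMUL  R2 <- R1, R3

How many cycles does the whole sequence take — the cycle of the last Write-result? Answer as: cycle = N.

cycle = 37

[I1] 1/2/3/4
[I2] 5/6/7/8  (struct: ALU busy until I1 writes@4)
[I3] 6/7/12/13
[I4] 14/15/20/21  (struct: FPMUL busy until I3 writes@13)
[I5] 22/23/28/29  (struct: FPMUL busy until I4 writes@21)
[I6] 30/31/36/37  (struct: FPMUL busy until I5 writes@29)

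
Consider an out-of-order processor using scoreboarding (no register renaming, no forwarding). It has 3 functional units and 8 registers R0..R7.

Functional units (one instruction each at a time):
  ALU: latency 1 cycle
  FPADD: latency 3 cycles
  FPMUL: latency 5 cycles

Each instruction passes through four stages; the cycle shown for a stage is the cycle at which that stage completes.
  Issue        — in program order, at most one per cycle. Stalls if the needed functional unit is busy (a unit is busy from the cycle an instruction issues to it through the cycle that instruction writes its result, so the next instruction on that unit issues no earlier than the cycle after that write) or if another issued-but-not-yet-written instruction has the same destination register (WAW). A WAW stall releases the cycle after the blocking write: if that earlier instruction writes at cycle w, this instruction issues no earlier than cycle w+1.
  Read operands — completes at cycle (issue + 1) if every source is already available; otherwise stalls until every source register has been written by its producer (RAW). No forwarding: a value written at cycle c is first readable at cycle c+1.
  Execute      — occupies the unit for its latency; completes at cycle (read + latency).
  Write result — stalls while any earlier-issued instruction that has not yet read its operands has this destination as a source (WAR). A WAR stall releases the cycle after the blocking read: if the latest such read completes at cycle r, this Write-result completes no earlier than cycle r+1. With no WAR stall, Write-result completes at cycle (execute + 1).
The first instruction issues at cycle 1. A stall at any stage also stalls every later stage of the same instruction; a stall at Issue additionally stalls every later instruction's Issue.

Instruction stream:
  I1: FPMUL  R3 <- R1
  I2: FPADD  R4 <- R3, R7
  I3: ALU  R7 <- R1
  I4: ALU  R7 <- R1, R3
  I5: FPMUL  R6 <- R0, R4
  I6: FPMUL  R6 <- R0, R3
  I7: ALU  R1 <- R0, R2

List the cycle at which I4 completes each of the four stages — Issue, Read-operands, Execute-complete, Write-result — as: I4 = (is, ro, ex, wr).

I4 = (11, 12, 13, 14)

t=1  I1→FPMUL
t=2  I1 RO | I2→FPADD
t=3  I3→ALU
t=4  I3 RO
t=5  I3 EX
t=7  I1 EX
t=8  I1 WR R3
t=9  I2 RO
t=10  I3 WR R7
t=11  I4→ALU
t=12  I2 EX | I4 RO | I5→FPMUL
t=13  I2 WR R4 | I4 EX
t=14  I4 WR R7 | I5 RO
t=19  I5 EX
t=20  I5 WR R6
t=21  I6→FPMUL
t=22  I6 RO | I7→ALU
t=23  I7 RO
t=24  I7 EX
t=25  I7 WR R1
t=27  I6 EX
t=28  I6 WR R6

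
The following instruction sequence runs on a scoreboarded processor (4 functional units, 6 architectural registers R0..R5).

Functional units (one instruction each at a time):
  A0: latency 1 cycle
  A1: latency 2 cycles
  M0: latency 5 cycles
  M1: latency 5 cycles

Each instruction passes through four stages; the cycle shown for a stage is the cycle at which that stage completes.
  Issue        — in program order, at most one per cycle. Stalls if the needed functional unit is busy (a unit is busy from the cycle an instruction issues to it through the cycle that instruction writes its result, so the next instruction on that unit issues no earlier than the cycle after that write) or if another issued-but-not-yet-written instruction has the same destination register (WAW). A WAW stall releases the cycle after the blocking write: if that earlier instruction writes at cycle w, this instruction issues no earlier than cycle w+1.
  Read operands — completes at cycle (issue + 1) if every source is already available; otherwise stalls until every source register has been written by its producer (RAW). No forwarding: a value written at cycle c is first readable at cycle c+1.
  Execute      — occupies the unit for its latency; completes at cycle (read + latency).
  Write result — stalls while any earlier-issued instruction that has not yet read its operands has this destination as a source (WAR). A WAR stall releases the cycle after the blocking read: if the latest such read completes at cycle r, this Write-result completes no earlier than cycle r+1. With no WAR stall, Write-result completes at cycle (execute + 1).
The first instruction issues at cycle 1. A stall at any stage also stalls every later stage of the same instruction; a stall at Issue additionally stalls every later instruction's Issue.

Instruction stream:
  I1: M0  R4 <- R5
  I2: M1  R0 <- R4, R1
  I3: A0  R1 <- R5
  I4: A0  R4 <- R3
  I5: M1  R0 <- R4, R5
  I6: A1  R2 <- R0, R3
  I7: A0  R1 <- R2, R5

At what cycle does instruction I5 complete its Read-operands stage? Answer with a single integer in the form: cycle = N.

1) issue 1, read 2, done 7, write 8
2) issue 2, read 9, done 14, write 15  <RAW R4: wait I1 write@8>
3) issue 3, read 4, done 5, write 10  <WAR R1: wait I2 read@9>
4) issue 11, read 12, done 13, write 14  <struct: A0 busy until I3 writes@10>
5) issue 16, read 17, done 22, write 23  <struct: M1 busy until I2 writes@15>
6) issue 17, read 24, done 26, write 27  <RAW R0: wait I5 write@23>
7) issue 18, read 28, done 29, write 30  <RAW R2: wait I6 write@27>

cycle = 17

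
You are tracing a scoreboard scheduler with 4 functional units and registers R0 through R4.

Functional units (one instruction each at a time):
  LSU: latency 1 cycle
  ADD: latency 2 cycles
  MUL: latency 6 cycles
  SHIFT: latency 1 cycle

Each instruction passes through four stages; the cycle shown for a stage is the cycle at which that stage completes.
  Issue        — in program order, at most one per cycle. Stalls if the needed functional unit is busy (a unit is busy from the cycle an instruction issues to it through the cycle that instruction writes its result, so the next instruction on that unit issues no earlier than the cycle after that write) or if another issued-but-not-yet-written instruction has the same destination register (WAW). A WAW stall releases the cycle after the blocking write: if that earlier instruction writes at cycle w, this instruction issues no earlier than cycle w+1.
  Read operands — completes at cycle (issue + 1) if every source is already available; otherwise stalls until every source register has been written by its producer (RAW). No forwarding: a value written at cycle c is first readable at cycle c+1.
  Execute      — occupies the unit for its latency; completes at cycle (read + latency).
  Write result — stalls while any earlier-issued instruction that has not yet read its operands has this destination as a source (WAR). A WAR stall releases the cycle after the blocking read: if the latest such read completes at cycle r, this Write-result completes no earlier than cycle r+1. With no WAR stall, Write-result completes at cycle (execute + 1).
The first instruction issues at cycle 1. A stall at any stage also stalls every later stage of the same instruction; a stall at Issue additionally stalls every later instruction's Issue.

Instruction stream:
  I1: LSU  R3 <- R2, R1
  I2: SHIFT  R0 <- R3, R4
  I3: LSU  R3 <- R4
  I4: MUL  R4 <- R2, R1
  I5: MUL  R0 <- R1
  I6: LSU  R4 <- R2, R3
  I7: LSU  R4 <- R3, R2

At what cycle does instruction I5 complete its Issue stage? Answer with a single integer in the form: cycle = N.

c1: I1→LSU
c2: I1 RO; I2→SHIFT
c3: I1 EX
c4: I1 WR R3
c5: I2 RO; I3→LSU
c6: I2 EX; I3 RO; I4→MUL
c7: I2 WR R0; I3 EX; I4 RO
c8: I3 WR R3
c13: I4 EX
c14: I4 WR R4
c15: I5→MUL
c16: I5 RO; I6→LSU
c17: I6 RO
c18: I6 EX
c19: I6 WR R4
c20: I7→LSU
c21: I7 RO
c22: I5 EX; I7 EX
c23: I5 WR R0; I7 WR R4

cycle = 15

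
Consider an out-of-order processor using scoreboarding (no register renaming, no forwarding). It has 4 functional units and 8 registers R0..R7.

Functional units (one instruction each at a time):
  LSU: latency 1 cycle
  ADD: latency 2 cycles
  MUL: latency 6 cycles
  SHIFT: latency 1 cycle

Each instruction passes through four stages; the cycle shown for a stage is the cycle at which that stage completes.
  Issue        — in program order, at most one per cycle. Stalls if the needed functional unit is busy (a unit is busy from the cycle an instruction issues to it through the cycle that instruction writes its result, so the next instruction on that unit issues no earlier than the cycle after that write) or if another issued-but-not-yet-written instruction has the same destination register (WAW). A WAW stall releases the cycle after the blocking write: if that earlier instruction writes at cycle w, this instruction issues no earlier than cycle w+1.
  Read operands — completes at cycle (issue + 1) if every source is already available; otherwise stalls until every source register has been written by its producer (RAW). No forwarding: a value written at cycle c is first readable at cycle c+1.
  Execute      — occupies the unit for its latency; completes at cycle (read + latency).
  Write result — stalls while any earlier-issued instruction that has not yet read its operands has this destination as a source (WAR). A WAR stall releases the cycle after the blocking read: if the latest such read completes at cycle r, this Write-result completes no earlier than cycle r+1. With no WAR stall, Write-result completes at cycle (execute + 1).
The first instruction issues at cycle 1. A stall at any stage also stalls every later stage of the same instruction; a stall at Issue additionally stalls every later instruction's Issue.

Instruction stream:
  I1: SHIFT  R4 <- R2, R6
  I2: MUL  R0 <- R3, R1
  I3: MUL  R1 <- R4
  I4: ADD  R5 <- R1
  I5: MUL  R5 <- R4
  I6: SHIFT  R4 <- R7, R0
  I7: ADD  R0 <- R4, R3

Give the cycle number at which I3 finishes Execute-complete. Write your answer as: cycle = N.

1) issue 1, read 2, done 3, write 4
2) issue 2, read 3, done 9, write 10
3) issue 11, read 12, done 18, write 19  <struct: MUL busy until I2 writes@10>
4) issue 12, read 20, done 22, write 23  <RAW R1: wait I3 write@19>
5) issue 24, read 25, done 31, write 32  <WAW R5: wait I4 write@23>
6) issue 25, read 26, done 27, write 28
7) issue 26, read 29, done 31, write 32  <RAW R4: wait I6 write@28>

cycle = 18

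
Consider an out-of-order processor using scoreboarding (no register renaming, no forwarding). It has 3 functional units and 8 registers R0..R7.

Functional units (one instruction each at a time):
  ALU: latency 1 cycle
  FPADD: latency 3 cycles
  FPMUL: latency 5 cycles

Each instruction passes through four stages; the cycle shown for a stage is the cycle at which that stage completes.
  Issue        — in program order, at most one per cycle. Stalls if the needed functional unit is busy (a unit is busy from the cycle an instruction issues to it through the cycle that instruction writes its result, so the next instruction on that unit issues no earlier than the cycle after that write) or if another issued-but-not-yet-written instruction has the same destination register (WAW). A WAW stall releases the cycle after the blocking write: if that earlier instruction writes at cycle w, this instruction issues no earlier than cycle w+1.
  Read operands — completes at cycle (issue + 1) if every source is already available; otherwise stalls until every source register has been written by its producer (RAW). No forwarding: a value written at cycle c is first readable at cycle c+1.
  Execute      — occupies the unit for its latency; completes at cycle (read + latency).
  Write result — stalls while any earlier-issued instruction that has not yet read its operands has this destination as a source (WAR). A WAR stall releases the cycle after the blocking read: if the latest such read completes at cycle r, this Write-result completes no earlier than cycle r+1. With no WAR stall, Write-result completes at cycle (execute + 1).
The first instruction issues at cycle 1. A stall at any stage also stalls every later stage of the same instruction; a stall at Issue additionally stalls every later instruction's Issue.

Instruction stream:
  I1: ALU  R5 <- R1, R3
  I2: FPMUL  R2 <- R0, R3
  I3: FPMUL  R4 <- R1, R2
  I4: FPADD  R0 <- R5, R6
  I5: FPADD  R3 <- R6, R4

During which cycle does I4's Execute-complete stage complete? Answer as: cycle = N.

I1  is:1  ro:2  ex:3  wr:4
I2  is:2  ro:3  ex:8  wr:9
I3  is:10  ro:11  ex:16  wr:17  — struct: FPMUL busy until I2 writes@9
I4  is:11  ro:12  ex:15  wr:16
I5  is:17  ro:18  ex:21  wr:22  — struct: FPADD busy until I4 writes@16

cycle = 15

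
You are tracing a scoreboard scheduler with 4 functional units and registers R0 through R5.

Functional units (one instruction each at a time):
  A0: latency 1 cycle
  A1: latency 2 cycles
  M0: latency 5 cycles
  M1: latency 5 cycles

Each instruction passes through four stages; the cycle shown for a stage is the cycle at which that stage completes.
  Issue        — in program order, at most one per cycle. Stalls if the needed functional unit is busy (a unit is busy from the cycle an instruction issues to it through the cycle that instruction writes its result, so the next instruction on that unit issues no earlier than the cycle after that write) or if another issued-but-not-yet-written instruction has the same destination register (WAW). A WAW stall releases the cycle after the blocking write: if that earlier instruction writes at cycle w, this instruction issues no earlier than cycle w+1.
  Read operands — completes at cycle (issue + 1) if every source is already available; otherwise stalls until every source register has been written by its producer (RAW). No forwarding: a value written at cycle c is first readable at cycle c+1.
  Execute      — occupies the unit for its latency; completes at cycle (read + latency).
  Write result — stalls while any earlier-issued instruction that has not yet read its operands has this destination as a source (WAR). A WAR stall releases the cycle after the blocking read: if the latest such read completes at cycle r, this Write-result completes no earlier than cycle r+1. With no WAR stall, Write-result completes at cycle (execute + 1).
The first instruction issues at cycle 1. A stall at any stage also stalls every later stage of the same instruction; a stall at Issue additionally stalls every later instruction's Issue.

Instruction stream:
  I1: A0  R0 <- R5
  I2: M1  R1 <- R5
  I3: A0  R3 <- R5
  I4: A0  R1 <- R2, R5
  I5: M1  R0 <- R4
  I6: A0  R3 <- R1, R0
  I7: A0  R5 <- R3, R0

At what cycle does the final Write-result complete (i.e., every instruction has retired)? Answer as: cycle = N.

cycle = 25

[1] I1 issues→A0
[2] I1 reads | I2 issues→M1
[3] I1 exec-done | I2 reads
[4] I1 writes R0
[5] I3 issues→A0
[6] I3 reads
[7] I3 exec-done
[8] I2 exec-done | I3 writes R3
[9] I2 writes R1
[10] I4 issues→A0
[11] I4 reads | I5 issues→M1
[12] I4 exec-done | I5 reads
[13] I4 writes R1
[14] I6 issues→A0
[17] I5 exec-done
[18] I5 writes R0
[19] I6 reads
[20] I6 exec-done
[21] I6 writes R3
[22] I7 issues→A0
[23] I7 reads
[24] I7 exec-done
[25] I7 writes R5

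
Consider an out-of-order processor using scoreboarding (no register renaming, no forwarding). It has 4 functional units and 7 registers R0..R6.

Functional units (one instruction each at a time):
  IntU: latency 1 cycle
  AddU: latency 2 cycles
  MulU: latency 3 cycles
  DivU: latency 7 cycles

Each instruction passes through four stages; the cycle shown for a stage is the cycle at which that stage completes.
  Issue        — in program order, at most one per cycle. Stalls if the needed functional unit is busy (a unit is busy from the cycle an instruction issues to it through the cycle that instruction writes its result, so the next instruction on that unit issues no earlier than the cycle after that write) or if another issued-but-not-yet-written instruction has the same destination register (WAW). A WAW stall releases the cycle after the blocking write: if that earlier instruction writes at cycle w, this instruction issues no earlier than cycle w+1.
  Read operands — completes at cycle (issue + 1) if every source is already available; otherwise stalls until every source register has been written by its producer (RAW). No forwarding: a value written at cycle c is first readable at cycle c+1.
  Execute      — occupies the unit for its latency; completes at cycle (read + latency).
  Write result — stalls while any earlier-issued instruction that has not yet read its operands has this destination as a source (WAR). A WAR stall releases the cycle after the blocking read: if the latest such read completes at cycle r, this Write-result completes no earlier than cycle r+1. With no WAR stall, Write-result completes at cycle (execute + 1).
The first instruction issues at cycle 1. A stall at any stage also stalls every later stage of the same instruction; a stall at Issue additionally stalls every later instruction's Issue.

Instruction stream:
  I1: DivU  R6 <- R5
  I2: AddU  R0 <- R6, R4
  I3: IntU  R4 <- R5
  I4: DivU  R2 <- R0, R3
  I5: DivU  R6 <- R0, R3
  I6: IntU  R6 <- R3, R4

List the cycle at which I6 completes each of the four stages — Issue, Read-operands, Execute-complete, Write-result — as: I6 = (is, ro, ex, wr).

I6 = (34, 35, 36, 37)

[1] I1→DivU
[2] I1 RO · I2→AddU
[3] I3→IntU
[4] I3 RO
[5] I3 EX
[9] I1 EX
[10] I1 WR R6
[11] I2 RO · I4→DivU
[12] I3 WR R4
[13] I2 EX
[14] I2 WR R0
[15] I4 RO
[22] I4 EX
[23] I4 WR R2
[24] I5→DivU
[25] I5 RO
[32] I5 EX
[33] I5 WR R6
[34] I6→IntU
[35] I6 RO
[36] I6 EX
[37] I6 WR R6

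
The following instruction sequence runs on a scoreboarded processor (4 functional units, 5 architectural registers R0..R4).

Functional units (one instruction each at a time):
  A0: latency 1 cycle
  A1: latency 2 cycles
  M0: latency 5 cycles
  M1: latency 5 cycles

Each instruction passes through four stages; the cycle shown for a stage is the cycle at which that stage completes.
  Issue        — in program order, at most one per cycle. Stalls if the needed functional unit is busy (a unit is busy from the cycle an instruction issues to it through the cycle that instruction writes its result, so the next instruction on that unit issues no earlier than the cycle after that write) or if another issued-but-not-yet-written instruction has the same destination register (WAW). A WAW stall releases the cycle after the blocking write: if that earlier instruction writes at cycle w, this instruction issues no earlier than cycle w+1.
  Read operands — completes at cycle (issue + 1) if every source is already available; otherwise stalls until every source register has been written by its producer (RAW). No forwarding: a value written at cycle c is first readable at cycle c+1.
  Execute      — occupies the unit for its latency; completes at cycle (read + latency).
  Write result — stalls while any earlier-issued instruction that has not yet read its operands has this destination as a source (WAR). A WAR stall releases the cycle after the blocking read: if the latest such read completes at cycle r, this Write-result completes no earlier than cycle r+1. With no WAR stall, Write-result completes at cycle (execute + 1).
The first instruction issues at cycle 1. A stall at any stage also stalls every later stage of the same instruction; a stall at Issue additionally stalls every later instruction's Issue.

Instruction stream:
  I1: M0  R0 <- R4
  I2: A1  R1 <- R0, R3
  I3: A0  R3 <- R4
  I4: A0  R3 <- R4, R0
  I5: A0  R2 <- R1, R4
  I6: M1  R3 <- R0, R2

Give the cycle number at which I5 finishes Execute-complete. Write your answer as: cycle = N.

cycle = 17

t=1  I1→M0
t=2  I1 RO | I2→A1
t=3  I3→A0
t=4  I3 RO
t=5  I3 EX
t=7  I1 EX
t=8  I1 WR R0
t=9  I2 RO
t=10  I3 WR R3
t=11  I2 EX | I4→A0
t=12  I2 WR R1 | I4 RO
t=13  I4 EX
t=14  I4 WR R3
t=15  I5→A0
t=16  I5 RO | I6→M1
t=17  I5 EX
t=18  I5 WR R2
t=19  I6 RO
t=24  I6 EX
t=25  I6 WR R3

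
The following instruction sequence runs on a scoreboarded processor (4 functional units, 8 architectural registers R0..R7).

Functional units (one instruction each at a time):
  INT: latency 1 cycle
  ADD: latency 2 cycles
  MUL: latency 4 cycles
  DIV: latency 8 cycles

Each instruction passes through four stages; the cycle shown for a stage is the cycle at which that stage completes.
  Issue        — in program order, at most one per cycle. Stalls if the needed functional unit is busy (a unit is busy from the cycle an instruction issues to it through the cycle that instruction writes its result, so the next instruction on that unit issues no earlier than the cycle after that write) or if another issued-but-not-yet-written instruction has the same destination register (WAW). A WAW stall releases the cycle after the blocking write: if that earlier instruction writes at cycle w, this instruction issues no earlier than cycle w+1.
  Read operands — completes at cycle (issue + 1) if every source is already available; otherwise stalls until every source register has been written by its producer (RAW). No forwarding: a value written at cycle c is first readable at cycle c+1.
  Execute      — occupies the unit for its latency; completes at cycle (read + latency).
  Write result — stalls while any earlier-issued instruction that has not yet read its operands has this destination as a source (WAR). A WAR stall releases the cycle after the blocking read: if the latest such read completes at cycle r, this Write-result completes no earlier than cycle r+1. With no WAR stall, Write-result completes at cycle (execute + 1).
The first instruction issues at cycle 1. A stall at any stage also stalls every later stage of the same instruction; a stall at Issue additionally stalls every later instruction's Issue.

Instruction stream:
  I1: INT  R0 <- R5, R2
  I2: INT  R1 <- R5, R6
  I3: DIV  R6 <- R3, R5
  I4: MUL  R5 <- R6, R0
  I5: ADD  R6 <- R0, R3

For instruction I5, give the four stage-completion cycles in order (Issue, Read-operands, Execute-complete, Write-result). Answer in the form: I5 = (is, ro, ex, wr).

I5 = (17, 18, 20, 21)

t=1  I1→INT
t=2  I1 RO
t=3  I1 EX
t=4  I1 WR R0
t=5  I2→INT
t=6  I2 RO; I3→DIV
t=7  I2 EX; I3 RO; I4→MUL
t=8  I2 WR R1
t=15  I3 EX
t=16  I3 WR R6
t=17  I4 RO; I5→ADD
t=18  I5 RO
t=20  I5 EX
t=21  I4 EX; I5 WR R6
t=22  I4 WR R5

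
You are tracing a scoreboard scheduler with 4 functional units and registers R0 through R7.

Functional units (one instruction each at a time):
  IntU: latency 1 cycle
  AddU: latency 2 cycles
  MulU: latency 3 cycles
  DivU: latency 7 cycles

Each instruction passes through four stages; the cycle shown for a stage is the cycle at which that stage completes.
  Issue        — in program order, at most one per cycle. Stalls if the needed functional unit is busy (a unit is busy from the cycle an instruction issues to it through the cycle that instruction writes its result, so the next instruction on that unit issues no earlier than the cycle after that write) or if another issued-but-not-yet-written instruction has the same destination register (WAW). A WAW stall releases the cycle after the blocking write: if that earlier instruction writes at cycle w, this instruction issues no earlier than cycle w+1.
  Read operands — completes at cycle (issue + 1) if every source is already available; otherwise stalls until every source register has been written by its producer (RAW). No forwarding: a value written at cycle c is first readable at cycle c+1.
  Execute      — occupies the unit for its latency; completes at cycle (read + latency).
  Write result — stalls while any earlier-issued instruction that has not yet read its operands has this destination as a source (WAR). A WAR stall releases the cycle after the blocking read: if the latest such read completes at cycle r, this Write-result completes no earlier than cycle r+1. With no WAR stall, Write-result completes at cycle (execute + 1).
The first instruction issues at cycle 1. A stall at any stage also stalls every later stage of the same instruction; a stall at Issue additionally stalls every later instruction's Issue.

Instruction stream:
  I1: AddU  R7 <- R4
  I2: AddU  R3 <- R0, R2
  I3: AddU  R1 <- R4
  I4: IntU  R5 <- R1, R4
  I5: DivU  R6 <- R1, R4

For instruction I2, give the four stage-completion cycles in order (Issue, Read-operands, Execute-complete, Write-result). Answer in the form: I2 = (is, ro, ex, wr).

[1] I1→AddU
[2] I1 RO
[4] I1 EX
[5] I1 WR R7
[6] I2→AddU
[7] I2 RO
[9] I2 EX
[10] I2 WR R3
[11] I3→AddU
[12] I3 RO; I4→IntU
[13] I5→DivU
[14] I3 EX
[15] I3 WR R1
[16] I4 RO; I5 RO
[17] I4 EX
[18] I4 WR R5
[23] I5 EX
[24] I5 WR R6

I2 = (6, 7, 9, 10)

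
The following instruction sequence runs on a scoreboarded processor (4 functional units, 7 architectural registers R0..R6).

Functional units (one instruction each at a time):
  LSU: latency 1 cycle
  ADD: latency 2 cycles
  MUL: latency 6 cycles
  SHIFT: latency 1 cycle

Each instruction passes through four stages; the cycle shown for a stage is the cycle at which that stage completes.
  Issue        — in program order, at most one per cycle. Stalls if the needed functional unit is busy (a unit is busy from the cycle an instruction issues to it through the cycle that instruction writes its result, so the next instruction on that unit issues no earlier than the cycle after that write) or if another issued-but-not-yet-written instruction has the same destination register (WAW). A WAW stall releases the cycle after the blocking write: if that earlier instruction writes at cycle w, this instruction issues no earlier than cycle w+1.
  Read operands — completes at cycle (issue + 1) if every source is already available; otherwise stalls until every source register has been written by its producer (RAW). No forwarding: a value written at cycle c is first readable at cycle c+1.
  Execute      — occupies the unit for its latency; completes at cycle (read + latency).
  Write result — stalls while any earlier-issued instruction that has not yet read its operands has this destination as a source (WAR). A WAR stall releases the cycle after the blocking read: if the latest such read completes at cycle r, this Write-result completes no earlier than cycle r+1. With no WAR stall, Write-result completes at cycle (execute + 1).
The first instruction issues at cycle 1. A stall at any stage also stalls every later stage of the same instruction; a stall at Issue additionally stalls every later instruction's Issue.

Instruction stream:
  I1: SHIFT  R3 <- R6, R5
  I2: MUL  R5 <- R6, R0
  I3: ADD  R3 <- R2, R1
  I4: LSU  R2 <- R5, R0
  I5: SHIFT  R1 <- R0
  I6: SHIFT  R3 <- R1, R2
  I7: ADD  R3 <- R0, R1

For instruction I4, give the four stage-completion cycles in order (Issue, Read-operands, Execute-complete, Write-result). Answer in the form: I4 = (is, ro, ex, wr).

[1] I1→SHIFT
[2] I1 RO | I2→MUL
[3] I1 EX | I2 RO
[4] I1 WR R3
[5] I3→ADD
[6] I3 RO | I4→LSU
[7] I5→SHIFT
[8] I3 EX | I5 RO
[9] I2 EX | I3 WR R3 | I5 EX
[10] I2 WR R5 | I5 WR R1
[11] I4 RO | I6→SHIFT
[12] I4 EX
[13] I4 WR R2
[14] I6 RO
[15] I6 EX
[16] I6 WR R3
[17] I7→ADD
[18] I7 RO
[20] I7 EX
[21] I7 WR R3

I4 = (6, 11, 12, 13)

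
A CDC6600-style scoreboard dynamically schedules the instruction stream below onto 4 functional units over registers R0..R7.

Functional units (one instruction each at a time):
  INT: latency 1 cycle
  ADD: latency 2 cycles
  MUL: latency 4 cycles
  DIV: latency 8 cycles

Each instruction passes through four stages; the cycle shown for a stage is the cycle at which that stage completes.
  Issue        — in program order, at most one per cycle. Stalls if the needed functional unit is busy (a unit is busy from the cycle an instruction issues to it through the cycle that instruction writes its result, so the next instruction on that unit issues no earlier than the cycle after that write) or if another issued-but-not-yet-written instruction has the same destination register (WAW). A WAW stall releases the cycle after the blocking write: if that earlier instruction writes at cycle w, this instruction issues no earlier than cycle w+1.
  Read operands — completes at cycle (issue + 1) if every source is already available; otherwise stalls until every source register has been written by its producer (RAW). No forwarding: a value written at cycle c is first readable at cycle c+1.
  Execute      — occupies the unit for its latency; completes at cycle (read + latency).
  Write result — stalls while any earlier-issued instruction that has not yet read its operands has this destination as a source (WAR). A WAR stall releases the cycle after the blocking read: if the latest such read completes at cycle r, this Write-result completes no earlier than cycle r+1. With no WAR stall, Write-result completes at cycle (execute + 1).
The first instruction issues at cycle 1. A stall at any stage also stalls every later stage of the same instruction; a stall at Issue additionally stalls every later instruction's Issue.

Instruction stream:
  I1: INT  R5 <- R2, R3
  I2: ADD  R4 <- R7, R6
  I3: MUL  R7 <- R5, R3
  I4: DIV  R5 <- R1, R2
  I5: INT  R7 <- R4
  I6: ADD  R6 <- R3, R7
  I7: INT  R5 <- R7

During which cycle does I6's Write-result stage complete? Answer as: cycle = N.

1) issue 1, read 2, done 3, write 4
2) issue 2, read 3, done 5, write 6
3) issue 3, read 5, done 9, write 10  <RAW R5: wait I1 write@4>
4) issue 5, read 6, done 14, write 15  <WAW R5: wait I1 write@4>
5) issue 11, read 12, done 13, write 14  <WAW R7: wait I3 write@10>
6) issue 12, read 15, done 17, write 18  <RAW R7: wait I5 write@14>
7) issue 16, read 17, done 18, write 19  <WAW R5: wait I4 write@15>

cycle = 18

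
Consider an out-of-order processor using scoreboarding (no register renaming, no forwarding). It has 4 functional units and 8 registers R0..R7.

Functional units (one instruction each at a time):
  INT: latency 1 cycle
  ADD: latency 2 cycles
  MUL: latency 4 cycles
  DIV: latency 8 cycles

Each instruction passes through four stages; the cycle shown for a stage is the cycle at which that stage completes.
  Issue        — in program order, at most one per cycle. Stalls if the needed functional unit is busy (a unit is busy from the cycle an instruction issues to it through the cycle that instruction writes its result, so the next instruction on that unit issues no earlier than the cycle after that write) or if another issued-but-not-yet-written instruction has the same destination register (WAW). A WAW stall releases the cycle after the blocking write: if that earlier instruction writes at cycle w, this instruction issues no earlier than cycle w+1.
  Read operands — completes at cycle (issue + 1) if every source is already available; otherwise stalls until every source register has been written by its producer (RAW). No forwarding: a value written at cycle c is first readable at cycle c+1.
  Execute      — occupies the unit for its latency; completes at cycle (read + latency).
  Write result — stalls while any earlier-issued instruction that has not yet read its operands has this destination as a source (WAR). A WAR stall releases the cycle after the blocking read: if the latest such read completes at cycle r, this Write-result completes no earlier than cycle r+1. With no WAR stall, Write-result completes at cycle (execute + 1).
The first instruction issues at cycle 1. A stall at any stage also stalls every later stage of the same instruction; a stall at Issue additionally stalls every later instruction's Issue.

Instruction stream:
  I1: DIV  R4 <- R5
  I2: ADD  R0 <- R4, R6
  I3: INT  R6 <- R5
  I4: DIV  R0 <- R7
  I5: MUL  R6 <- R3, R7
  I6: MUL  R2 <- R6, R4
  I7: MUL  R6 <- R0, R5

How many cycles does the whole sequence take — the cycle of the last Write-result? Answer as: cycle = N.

cycle = 37

I1: IS=1 RO=2 EX=10 WR=11
I2: IS=2 RO=12 EX=14 WR=15  [RAW R4: wait I1 write@11]
I3: IS=3 RO=4 EX=5 WR=13  [WAR R6: wait I2 read@12]
I4: IS=16 RO=17 EX=25 WR=26  [WAW R0: wait I2 write@15]
I5: IS=17 RO=18 EX=22 WR=23
I6: IS=24 RO=25 EX=29 WR=30  [struct: MUL busy until I5 writes@23]
I7: IS=31 RO=32 EX=36 WR=37  [struct: MUL busy until I6 writes@30]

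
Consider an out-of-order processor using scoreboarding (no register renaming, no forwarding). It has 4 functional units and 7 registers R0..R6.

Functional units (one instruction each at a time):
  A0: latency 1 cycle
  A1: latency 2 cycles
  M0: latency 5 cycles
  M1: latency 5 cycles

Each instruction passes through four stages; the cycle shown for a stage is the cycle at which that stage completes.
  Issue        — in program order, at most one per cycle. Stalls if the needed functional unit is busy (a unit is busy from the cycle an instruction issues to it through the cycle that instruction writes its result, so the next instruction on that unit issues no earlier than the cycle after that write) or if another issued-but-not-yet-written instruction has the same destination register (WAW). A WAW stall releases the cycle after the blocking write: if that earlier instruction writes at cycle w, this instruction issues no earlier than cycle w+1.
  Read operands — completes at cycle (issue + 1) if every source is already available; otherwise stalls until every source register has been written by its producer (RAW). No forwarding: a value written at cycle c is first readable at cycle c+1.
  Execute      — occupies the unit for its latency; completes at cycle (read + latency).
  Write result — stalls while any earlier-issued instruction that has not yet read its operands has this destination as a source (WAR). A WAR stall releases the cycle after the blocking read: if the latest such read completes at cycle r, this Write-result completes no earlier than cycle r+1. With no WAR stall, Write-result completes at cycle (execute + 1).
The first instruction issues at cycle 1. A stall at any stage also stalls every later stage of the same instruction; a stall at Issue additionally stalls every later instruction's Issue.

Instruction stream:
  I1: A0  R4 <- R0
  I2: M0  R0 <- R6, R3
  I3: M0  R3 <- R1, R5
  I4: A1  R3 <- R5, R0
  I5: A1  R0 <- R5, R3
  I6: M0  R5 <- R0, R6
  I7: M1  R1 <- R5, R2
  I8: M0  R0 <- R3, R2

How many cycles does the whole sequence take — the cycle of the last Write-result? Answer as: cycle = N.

1) issue 1, read 2, done 3, write 4
2) issue 2, read 3, done 8, write 9
3) issue 10, read 11, done 16, write 17  <struct: M0 busy until I2 writes@9>
4) issue 18, read 19, done 21, write 22  <WAW R3: wait I3 write@17>
5) issue 23, read 24, done 26, write 27  <struct: A1 busy until I4 writes@22>
6) issue 24, read 28, done 33, write 34  <RAW R0: wait I5 write@27>
7) issue 25, read 35, done 40, write 41  <RAW R5: wait I6 write@34>
8) issue 35, read 36, done 41, write 42  <struct: M0 busy until I6 writes@34>

cycle = 42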